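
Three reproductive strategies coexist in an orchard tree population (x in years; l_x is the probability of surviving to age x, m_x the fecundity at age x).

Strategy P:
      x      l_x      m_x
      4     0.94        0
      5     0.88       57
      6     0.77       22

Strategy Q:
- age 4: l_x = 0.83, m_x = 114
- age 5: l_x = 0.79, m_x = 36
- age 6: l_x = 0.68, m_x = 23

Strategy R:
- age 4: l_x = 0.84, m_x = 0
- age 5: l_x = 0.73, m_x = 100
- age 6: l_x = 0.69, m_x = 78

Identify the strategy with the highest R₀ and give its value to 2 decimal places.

138.70

Strategy P: R₀ = 0.94×0 + 0.88×57 + 0.77×22 = 67.1000
Strategy Q: R₀ = 0.83×114 + 0.79×36 + 0.68×23 = 138.7000
Strategy R: R₀ = 0.84×0 + 0.73×100 + 0.69×78 = 126.8200
Highest R₀: strategy Q with 138.7000.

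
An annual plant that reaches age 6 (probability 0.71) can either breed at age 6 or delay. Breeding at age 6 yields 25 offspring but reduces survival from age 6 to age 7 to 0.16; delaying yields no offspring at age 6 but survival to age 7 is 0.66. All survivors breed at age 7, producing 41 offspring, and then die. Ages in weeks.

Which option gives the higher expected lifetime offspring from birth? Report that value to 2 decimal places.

22.41

breed at age 6: R₀ = 0.71 × (25 + 0.16 × 41) = 0.71 × 31.5600 = 22.4076
delay to age 7: R₀ = 0.71 × (0.66 × 41) = 0.71 × 27.0600 = 19.2126
Higher: breed at age 6 (22.4076).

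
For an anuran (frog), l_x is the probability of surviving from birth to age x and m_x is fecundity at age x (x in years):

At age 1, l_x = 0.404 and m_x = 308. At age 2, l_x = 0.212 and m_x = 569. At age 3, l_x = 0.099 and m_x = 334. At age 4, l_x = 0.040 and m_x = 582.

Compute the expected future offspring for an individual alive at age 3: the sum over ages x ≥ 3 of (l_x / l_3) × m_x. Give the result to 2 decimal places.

569.15

l_3 = 0.099. Conditional survival from age 3 to x is l_x / l_3.
  x=3: (0.099/0.099) × 334 = 334.0000
  x=4: (0.040/0.099) × 582 = 235.1515
Sum = 334.0000 + 235.1515 = 569.1515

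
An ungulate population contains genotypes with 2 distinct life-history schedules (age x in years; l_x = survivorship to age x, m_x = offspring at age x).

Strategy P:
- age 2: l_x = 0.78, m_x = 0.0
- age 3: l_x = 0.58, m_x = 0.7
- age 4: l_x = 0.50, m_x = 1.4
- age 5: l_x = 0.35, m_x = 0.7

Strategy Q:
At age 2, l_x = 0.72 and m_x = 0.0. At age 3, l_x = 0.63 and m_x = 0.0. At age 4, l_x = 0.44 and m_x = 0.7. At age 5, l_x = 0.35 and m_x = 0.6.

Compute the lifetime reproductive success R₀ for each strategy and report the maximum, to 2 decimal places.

1.35

Strategy P: R₀ = 0.78×0.0 + 0.58×0.7 + 0.50×1.4 + 0.35×0.7 = 1.3510
Strategy Q: R₀ = 0.72×0.0 + 0.63×0.0 + 0.44×0.7 + 0.35×0.6 = 0.5180
Highest R₀: strategy P with 1.3510.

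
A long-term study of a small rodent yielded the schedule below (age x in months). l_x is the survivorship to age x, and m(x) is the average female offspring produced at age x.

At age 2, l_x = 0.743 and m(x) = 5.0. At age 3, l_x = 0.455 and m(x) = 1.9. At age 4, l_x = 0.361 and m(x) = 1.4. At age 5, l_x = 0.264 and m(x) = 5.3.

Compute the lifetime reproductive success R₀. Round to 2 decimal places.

6.48

R₀ = Σ l_x m(x):
  age 2: 0.743 × 5.0 = 3.7150
  age 3: 0.455 × 1.9 = 0.8645
  age 4: 0.361 × 1.4 = 0.5054
  age 5: 0.264 × 5.3 = 1.3992
R₀ = 3.7150 + 0.8645 + 0.5054 + 1.3992 = 6.4841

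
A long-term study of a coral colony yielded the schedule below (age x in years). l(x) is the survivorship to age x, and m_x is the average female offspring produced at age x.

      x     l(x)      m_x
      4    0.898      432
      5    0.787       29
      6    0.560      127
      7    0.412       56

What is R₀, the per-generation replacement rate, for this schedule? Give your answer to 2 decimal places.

504.95

R₀ = Σ l(x) m_x:
  age 4: 0.898 × 432 = 387.9360
  age 5: 0.787 × 29 = 22.8230
  age 6: 0.560 × 127 = 71.1200
  age 7: 0.412 × 56 = 23.0720
R₀ = 387.9360 + 22.8230 + 71.1200 + 23.0720 = 504.9510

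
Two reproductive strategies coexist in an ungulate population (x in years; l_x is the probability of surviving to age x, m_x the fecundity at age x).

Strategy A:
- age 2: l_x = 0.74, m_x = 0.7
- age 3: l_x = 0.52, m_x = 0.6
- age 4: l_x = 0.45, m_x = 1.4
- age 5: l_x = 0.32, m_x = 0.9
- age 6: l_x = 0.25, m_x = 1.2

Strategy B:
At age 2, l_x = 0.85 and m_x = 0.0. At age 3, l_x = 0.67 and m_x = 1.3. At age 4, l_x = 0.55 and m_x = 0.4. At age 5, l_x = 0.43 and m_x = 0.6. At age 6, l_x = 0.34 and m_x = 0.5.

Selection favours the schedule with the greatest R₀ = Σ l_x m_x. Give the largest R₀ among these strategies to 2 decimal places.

2.05

Strategy A: R₀ = 0.74×0.7 + 0.52×0.6 + 0.45×1.4 + 0.32×0.9 + 0.25×1.2 = 2.0480
Strategy B: R₀ = 0.85×0.0 + 0.67×1.3 + 0.55×0.4 + 0.43×0.6 + 0.34×0.5 = 1.5190
Highest R₀: strategy A with 2.0480.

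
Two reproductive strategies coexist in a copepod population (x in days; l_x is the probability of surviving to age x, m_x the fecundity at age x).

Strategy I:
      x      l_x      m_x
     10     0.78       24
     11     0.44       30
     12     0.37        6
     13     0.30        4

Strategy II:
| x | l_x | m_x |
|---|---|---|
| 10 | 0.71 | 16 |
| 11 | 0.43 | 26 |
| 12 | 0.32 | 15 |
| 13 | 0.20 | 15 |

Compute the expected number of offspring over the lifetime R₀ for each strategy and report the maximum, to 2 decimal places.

Strategy I: R₀ = 0.78×24 + 0.44×30 + 0.37×6 + 0.30×4 = 35.3400
Strategy II: R₀ = 0.71×16 + 0.43×26 + 0.32×15 + 0.20×15 = 30.3400
Highest R₀: strategy I with 35.3400.

35.34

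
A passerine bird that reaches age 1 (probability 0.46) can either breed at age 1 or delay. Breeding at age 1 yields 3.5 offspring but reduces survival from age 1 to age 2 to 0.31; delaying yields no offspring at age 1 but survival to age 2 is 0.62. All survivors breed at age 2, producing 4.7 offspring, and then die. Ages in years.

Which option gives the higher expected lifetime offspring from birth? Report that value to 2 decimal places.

2.28

breed at age 1: R₀ = 0.46 × (3.5 + 0.31 × 4.7) = 0.46 × 4.9570 = 2.2802
delay to age 2: R₀ = 0.46 × (0.62 × 4.7) = 0.46 × 2.9140 = 1.3404
Higher: breed at age 1 (2.2802).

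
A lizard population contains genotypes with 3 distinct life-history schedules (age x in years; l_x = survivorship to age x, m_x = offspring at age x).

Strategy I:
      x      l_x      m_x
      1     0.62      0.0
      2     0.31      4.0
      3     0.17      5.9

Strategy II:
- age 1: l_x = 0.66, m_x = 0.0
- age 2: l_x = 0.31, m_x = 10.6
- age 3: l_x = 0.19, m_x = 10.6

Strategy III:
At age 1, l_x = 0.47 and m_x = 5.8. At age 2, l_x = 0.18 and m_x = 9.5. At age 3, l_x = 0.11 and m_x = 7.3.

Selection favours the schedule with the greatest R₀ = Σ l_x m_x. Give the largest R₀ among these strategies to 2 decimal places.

Strategy I: R₀ = 0.62×0.0 + 0.31×4.0 + 0.17×5.9 = 2.2430
Strategy II: R₀ = 0.66×0.0 + 0.31×10.6 + 0.19×10.6 = 5.3000
Strategy III: R₀ = 0.47×5.8 + 0.18×9.5 + 0.11×7.3 = 5.2390
Highest R₀: strategy II with 5.3000.

5.30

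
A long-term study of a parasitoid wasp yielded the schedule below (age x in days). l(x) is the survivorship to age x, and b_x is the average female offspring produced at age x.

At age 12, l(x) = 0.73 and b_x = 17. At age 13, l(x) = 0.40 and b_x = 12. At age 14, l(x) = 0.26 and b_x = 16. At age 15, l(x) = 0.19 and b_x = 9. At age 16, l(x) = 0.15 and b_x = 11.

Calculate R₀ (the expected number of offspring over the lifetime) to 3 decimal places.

R₀ = Σ l(x) b_x:
  age 12: 0.73 × 17 = 12.4100
  age 13: 0.40 × 12 = 4.8000
  age 14: 0.26 × 16 = 4.1600
  age 15: 0.19 × 9 = 1.7100
  age 16: 0.15 × 11 = 1.6500
R₀ = 12.4100 + 4.8000 + 4.1600 + 1.7100 + 1.6500 = 24.7300

24.730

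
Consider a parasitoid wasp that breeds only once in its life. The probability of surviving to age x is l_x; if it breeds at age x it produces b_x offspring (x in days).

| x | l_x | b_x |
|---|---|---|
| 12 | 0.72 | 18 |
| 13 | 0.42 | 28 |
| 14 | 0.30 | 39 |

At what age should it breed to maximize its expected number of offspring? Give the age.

12

Expected offspring if breeding at age x = l_x × b_x:
  age 12: 0.72 × 18 = 12.960
  age 13: 0.42 × 28 = 11.760
  age 14: 0.30 × 39 = 11.700
Maximum at age 12 (12.960).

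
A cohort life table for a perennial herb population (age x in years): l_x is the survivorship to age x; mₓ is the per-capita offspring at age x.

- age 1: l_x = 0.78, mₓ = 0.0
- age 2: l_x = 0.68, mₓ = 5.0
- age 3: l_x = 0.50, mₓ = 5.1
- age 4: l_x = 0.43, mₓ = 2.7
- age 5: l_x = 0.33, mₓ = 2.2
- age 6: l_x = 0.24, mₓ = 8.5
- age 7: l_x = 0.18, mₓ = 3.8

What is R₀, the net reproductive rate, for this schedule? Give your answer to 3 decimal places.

10.561

R₀ = Σ l_x mₓ:
  age 1: 0.78 × 0.0 = 0.0000
  age 2: 0.68 × 5.0 = 3.4000
  age 3: 0.50 × 5.1 = 2.5500
  age 4: 0.43 × 2.7 = 1.1610
  age 5: 0.33 × 2.2 = 0.7260
  age 6: 0.24 × 8.5 = 2.0400
  age 7: 0.18 × 3.8 = 0.6840
R₀ = 0.0000 + 3.4000 + 2.5500 + 1.1610 + 0.7260 + 2.0400 + 0.6840 = 10.5610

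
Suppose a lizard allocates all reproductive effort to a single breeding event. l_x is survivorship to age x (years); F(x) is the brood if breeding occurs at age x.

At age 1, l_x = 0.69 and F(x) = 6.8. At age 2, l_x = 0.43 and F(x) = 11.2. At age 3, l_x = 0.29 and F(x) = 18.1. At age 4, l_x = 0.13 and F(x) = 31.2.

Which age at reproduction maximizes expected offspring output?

3

Expected offspring if breeding at age x = l_x × F(x):
  age 1: 0.69 × 6.8 = 4.692
  age 2: 0.43 × 11.2 = 4.816
  age 3: 0.29 × 18.1 = 5.249
  age 4: 0.13 × 31.2 = 4.056
Maximum at age 3 (5.249).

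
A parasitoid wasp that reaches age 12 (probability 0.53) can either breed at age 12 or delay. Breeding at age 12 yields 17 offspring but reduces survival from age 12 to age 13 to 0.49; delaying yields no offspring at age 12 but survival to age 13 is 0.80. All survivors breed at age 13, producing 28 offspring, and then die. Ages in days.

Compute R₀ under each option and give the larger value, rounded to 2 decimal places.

breed at age 12: R₀ = 0.53 × (17 + 0.49 × 28) = 0.53 × 30.7200 = 16.2816
delay to age 13: R₀ = 0.53 × (0.80 × 28) = 0.53 × 22.4000 = 11.8720
Higher: breed at age 12 (16.2816).

16.28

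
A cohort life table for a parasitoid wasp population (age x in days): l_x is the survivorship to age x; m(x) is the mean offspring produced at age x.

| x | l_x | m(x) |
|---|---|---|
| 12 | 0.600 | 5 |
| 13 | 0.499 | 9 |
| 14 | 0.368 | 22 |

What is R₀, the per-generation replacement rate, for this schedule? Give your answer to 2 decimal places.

15.59

R₀ = Σ l_x m(x):
  age 12: 0.600 × 5 = 3.0000
  age 13: 0.499 × 9 = 4.4910
  age 14: 0.368 × 22 = 8.0960
R₀ = 3.0000 + 4.4910 + 8.0960 = 15.5870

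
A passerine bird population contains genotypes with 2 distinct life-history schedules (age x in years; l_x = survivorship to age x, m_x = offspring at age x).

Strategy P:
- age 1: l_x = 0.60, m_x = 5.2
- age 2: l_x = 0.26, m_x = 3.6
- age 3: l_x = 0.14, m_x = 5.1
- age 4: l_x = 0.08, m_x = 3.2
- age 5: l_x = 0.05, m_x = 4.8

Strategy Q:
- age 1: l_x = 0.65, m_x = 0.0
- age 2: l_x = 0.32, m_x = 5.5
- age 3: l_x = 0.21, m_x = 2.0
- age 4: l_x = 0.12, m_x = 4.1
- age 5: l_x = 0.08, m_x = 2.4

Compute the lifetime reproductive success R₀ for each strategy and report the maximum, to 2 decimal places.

5.27

Strategy P: R₀ = 0.60×5.2 + 0.26×3.6 + 0.14×5.1 + 0.08×3.2 + 0.05×4.8 = 5.2660
Strategy Q: R₀ = 0.65×0.0 + 0.32×5.5 + 0.21×2.0 + 0.12×4.1 + 0.08×2.4 = 2.8640
Highest R₀: strategy P with 5.2660.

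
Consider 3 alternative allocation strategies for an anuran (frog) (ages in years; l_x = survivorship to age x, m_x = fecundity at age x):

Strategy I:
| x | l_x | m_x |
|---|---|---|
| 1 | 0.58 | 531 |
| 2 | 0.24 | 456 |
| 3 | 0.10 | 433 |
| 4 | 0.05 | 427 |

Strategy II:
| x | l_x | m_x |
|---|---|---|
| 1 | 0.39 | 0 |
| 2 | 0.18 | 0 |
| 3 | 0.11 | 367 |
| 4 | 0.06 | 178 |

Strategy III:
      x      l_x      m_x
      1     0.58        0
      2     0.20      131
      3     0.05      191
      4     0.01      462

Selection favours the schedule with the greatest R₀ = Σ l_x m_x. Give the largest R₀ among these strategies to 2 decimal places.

482.07

Strategy I: R₀ = 0.58×531 + 0.24×456 + 0.10×433 + 0.05×427 = 482.0700
Strategy II: R₀ = 0.39×0 + 0.18×0 + 0.11×367 + 0.06×178 = 51.0500
Strategy III: R₀ = 0.58×0 + 0.20×131 + 0.05×191 + 0.01×462 = 40.3700
Highest R₀: strategy I with 482.0700.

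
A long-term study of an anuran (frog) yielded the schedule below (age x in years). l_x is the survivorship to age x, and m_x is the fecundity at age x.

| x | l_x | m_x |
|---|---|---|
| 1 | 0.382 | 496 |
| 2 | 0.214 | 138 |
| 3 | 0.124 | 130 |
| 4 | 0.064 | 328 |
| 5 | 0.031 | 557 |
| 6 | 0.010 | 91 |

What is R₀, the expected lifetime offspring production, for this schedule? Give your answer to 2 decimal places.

R₀ = Σ l_x m_x:
  age 1: 0.382 × 496 = 189.4720
  age 2: 0.214 × 138 = 29.5320
  age 3: 0.124 × 130 = 16.1200
  age 4: 0.064 × 328 = 20.9920
  age 5: 0.031 × 557 = 17.2670
  age 6: 0.010 × 91 = 0.9100
R₀ = 189.4720 + 29.5320 + 16.1200 + 20.9920 + 17.2670 + 0.9100 = 274.2930

274.29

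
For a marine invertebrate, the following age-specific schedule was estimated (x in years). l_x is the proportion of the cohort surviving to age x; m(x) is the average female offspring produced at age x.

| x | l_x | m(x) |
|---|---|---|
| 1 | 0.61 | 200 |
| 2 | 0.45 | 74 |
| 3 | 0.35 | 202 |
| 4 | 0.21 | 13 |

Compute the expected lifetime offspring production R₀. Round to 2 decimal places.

R₀ = Σ l_x m(x):
  age 1: 0.61 × 200 = 122.0000
  age 2: 0.45 × 74 = 33.3000
  age 3: 0.35 × 202 = 70.7000
  age 4: 0.21 × 13 = 2.7300
R₀ = 122.0000 + 33.3000 + 70.7000 + 2.7300 = 228.7300

228.73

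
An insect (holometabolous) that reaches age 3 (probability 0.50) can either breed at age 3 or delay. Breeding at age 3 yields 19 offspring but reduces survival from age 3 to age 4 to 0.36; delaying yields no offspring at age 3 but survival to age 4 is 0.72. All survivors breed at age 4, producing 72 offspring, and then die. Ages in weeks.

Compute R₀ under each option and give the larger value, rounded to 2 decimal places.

25.92

breed at age 3: R₀ = 0.50 × (19 + 0.36 × 72) = 0.50 × 44.9200 = 22.4600
delay to age 4: R₀ = 0.50 × (0.72 × 72) = 0.50 × 51.8400 = 25.9200
Higher: delay to age 4 (25.9200).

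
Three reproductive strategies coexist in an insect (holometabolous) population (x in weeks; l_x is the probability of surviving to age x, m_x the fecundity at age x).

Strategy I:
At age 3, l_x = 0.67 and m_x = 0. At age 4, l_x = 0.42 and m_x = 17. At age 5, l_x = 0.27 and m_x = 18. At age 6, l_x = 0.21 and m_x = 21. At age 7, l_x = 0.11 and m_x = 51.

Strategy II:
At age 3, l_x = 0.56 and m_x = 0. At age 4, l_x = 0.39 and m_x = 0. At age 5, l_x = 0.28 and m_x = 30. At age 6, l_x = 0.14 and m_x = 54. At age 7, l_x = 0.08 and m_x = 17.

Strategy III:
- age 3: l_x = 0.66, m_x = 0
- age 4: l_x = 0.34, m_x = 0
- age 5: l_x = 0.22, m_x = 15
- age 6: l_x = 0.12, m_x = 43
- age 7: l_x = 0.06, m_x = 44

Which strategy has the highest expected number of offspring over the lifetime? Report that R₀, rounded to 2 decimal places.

Strategy I: R₀ = 0.67×0 + 0.42×17 + 0.27×18 + 0.21×21 + 0.11×51 = 22.0200
Strategy II: R₀ = 0.56×0 + 0.39×0 + 0.28×30 + 0.14×54 + 0.08×17 = 17.3200
Strategy III: R₀ = 0.66×0 + 0.34×0 + 0.22×15 + 0.12×43 + 0.06×44 = 11.1000
Highest R₀: strategy I with 22.0200.

22.02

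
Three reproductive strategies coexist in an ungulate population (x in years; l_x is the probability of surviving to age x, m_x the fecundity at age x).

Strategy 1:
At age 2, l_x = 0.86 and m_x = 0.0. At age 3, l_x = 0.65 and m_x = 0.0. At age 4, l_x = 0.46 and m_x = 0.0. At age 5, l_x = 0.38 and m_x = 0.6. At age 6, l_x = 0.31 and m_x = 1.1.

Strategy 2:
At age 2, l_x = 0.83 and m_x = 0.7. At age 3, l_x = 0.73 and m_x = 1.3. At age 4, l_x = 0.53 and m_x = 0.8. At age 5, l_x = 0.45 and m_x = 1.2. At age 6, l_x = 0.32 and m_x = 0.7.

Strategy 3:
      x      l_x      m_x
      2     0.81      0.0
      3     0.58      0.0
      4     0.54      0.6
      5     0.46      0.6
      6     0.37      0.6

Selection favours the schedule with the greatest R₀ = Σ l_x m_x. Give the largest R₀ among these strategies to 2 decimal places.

2.72

Strategy 1: R₀ = 0.86×0.0 + 0.65×0.0 + 0.46×0.0 + 0.38×0.6 + 0.31×1.1 = 0.5690
Strategy 2: R₀ = 0.83×0.7 + 0.73×1.3 + 0.53×0.8 + 0.45×1.2 + 0.32×0.7 = 2.7180
Strategy 3: R₀ = 0.81×0.0 + 0.58×0.0 + 0.54×0.6 + 0.46×0.6 + 0.37×0.6 = 0.8220
Highest R₀: strategy 2 with 2.7180.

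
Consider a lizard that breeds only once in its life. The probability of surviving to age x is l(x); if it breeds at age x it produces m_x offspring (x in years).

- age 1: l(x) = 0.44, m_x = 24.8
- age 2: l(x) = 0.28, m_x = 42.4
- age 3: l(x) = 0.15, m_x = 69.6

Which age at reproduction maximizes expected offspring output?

2

Expected offspring if breeding at age x = l(x) × m_x:
  age 1: 0.44 × 24.8 = 10.912
  age 2: 0.28 × 42.4 = 11.872
  age 3: 0.15 × 69.6 = 10.440
Maximum at age 2 (11.872).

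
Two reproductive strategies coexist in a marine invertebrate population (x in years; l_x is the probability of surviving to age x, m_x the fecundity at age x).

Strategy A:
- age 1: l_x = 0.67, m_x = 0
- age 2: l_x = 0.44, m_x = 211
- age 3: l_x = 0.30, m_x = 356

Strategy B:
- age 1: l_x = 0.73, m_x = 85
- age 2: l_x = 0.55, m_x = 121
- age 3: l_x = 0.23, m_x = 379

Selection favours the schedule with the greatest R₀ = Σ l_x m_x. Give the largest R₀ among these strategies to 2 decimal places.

Strategy A: R₀ = 0.67×0 + 0.44×211 + 0.30×356 = 199.6400
Strategy B: R₀ = 0.73×85 + 0.55×121 + 0.23×379 = 215.7700
Highest R₀: strategy B with 215.7700.

215.77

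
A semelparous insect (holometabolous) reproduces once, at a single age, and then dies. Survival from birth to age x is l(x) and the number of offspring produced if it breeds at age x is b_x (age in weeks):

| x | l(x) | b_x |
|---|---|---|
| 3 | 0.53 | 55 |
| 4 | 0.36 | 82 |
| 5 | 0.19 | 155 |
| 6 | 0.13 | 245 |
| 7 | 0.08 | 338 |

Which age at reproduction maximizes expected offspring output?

6

Expected offspring if breeding at age x = l(x) × b_x:
  age 3: 0.53 × 55 = 29.150
  age 4: 0.36 × 82 = 29.520
  age 5: 0.19 × 155 = 29.450
  age 6: 0.13 × 245 = 31.850
  age 7: 0.08 × 338 = 27.040
Maximum at age 6 (31.850).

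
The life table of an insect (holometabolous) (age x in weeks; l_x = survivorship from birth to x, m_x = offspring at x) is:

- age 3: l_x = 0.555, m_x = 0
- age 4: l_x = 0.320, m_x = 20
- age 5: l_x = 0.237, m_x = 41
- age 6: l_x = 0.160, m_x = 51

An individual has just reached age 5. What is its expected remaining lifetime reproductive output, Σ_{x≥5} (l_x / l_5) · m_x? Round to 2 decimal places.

75.43

l_5 = 0.237. Conditional survival from age 5 to x is l_x / l_5.
  x=5: (0.237/0.237) × 41 = 41.0000
  x=6: (0.160/0.237) × 51 = 34.4304
Sum = 41.0000 + 34.4304 = 75.4304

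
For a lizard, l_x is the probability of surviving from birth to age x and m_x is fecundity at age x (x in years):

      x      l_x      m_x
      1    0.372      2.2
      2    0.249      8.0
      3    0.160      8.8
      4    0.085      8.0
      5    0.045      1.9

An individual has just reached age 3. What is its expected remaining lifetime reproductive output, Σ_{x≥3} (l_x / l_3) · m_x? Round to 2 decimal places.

13.58

l_3 = 0.160. Conditional survival from age 3 to x is l_x / l_3.
  x=3: (0.160/0.160) × 8.8 = 8.8000
  x=4: (0.085/0.160) × 8.0 = 4.2500
  x=5: (0.045/0.160) × 1.9 = 0.5344
Sum = 8.8000 + 4.2500 + 0.5344 = 13.5844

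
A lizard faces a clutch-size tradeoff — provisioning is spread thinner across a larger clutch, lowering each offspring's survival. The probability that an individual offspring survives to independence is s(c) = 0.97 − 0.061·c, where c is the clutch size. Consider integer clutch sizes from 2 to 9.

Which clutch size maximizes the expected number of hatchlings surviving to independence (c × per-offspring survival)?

8

Expected hatchlings surviving to independence = c × s(c):
  c=2: 2 × 0.848 = 1.696
  c=3: 3 × 0.787 = 2.361
  c=4: 4 × 0.726 = 2.904
  c=5: 5 × 0.665 = 3.325
  c=6: 6 × 0.604 = 3.624
  c=7: 7 × 0.543 = 3.801
  c=8: 8 × 0.482 = 3.856
  c=9: 9 × 0.421 = 3.789
Maximum at c = 8 (3.856 hatchlings surviving to independence).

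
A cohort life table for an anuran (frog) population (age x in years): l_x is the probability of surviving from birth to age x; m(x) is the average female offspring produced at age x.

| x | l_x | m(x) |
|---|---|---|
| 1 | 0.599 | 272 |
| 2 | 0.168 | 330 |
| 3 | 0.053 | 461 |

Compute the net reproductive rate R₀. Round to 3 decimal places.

R₀ = Σ l_x m(x):
  age 1: 0.599 × 272 = 162.9280
  age 2: 0.168 × 330 = 55.4400
  age 3: 0.053 × 461 = 24.4330
R₀ = 162.9280 + 55.4400 + 24.4330 = 242.8010

242.801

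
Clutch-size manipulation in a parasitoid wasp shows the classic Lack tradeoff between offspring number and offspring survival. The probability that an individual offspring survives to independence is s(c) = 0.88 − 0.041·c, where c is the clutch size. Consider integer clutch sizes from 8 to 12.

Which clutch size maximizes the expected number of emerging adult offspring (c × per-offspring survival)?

11

Expected emerging adult offspring = c × s(c):
  c=8: 8 × 0.552 = 4.416
  c=9: 9 × 0.511 = 4.599
  c=10: 10 × 0.470 = 4.700
  c=11: 11 × 0.429 = 4.719
  c=12: 12 × 0.388 = 4.656
Maximum at c = 11 (4.719 emerging adult offspring).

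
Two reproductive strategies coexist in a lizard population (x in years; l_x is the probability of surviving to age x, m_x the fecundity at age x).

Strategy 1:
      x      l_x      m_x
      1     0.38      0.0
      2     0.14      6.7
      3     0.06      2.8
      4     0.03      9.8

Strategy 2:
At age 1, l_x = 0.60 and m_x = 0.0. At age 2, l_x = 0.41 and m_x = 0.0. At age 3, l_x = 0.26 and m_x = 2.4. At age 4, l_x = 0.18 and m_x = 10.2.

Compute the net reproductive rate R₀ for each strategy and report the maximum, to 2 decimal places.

Strategy 1: R₀ = 0.38×0.0 + 0.14×6.7 + 0.06×2.8 + 0.03×9.8 = 1.4000
Strategy 2: R₀ = 0.60×0.0 + 0.41×0.0 + 0.26×2.4 + 0.18×10.2 = 2.4600
Highest R₀: strategy 2 with 2.4600.

2.46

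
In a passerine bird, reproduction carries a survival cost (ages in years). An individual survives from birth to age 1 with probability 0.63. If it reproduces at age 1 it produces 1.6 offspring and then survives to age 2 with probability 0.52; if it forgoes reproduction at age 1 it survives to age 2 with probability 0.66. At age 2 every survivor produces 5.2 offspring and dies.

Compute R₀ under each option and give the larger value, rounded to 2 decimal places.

2.71

breed at age 1: R₀ = 0.63 × (1.6 + 0.52 × 5.2) = 0.63 × 4.3040 = 2.7115
delay to age 2: R₀ = 0.63 × (0.66 × 5.2) = 0.63 × 3.4320 = 2.1622
Higher: breed at age 1 (2.7115).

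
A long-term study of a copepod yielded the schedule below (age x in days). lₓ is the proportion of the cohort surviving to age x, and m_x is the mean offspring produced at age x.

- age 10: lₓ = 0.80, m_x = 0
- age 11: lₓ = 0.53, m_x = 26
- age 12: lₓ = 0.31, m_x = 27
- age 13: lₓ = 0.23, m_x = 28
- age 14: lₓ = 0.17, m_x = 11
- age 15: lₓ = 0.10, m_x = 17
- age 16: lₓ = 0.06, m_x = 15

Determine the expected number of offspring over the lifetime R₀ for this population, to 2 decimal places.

33.06

R₀ = Σ lₓ m_x:
  age 10: 0.80 × 0 = 0.0000
  age 11: 0.53 × 26 = 13.7800
  age 12: 0.31 × 27 = 8.3700
  age 13: 0.23 × 28 = 6.4400
  age 14: 0.17 × 11 = 1.8700
  age 15: 0.10 × 17 = 1.7000
  age 16: 0.06 × 15 = 0.9000
R₀ = 0.0000 + 13.7800 + 8.3700 + 6.4400 + 1.8700 + 1.7000 + 0.9000 = 33.0600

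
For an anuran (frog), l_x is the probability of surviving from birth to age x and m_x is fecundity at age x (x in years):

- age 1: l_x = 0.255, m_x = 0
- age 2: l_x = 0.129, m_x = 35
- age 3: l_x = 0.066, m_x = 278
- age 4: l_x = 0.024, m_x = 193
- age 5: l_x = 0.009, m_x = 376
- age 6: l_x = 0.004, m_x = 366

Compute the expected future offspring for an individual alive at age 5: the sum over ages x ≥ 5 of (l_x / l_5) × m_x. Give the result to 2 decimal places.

538.67

l_5 = 0.009. Conditional survival from age 5 to x is l_x / l_5.
  x=5: (0.009/0.009) × 376 = 376.0000
  x=6: (0.004/0.009) × 366 = 162.6667
Sum = 376.0000 + 162.6667 = 538.6667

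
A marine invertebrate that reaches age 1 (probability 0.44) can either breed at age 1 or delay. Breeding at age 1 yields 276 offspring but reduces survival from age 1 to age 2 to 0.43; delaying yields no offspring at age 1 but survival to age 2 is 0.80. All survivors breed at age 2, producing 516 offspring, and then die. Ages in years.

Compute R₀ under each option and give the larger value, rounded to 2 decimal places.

219.07

breed at age 1: R₀ = 0.44 × (276 + 0.43 × 516) = 0.44 × 497.8800 = 219.0672
delay to age 2: R₀ = 0.44 × (0.80 × 516) = 0.44 × 412.8000 = 181.6320
Higher: breed at age 1 (219.0672).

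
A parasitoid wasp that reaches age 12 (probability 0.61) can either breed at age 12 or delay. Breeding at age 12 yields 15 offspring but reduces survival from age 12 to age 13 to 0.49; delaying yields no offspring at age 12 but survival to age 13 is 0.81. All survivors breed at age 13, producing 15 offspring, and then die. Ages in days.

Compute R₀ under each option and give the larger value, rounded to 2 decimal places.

breed at age 12: R₀ = 0.61 × (15 + 0.49 × 15) = 0.61 × 22.3500 = 13.6335
delay to age 13: R₀ = 0.61 × (0.81 × 15) = 0.61 × 12.1500 = 7.4115
Higher: breed at age 12 (13.6335).

13.63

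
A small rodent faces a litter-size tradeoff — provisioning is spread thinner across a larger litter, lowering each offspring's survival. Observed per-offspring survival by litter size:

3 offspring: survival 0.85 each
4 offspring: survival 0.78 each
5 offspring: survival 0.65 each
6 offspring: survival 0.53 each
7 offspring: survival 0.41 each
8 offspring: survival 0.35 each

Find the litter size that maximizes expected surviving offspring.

5

Expected surviving offspring = c × s(c):
  c=3: 3 × 0.85 = 2.550
  c=4: 4 × 0.78 = 3.120
  c=5: 5 × 0.65 = 3.250
  c=6: 6 × 0.53 = 3.180
  c=7: 7 × 0.41 = 2.870
  c=8: 8 × 0.35 = 2.800
Maximum at c = 5 (3.250 surviving offspring).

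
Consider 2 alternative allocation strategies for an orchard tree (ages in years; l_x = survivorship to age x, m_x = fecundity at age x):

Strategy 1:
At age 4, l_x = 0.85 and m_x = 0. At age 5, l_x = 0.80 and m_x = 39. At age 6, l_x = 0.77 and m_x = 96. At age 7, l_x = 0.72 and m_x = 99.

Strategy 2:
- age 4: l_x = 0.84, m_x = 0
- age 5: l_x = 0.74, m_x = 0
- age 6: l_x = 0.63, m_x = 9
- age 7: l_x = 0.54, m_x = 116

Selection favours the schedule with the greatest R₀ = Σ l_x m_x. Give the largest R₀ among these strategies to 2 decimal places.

Strategy 1: R₀ = 0.85×0 + 0.80×39 + 0.77×96 + 0.72×99 = 176.4000
Strategy 2: R₀ = 0.84×0 + 0.74×0 + 0.63×9 + 0.54×116 = 68.3100
Highest R₀: strategy 1 with 176.4000.

176.40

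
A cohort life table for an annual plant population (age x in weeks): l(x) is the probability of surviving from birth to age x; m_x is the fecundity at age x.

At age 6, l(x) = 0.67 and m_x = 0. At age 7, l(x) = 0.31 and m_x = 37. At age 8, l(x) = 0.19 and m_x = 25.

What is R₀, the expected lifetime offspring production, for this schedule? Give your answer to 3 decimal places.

R₀ = Σ l(x) m_x:
  age 6: 0.67 × 0 = 0.0000
  age 7: 0.31 × 37 = 11.4700
  age 8: 0.19 × 25 = 4.7500
R₀ = 0.0000 + 11.4700 + 4.7500 = 16.2200

16.220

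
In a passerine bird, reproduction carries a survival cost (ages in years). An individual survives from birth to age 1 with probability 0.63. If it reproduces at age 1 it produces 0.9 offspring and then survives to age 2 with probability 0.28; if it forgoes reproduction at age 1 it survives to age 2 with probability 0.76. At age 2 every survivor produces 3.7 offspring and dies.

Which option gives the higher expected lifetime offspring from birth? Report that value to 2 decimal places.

breed at age 1: R₀ = 0.63 × (0.9 + 0.28 × 3.7) = 0.63 × 1.9360 = 1.2197
delay to age 2: R₀ = 0.63 × (0.76 × 3.7) = 0.63 × 2.8120 = 1.7716
Higher: delay to age 2 (1.7716).

1.77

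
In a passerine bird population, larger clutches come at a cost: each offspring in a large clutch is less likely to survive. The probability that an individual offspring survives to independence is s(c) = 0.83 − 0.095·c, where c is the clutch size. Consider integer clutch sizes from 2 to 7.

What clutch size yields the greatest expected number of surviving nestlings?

4

Expected surviving nestlings = c × s(c):
  c=2: 2 × 0.640 = 1.280
  c=3: 3 × 0.545 = 1.635
  c=4: 4 × 0.450 = 1.800
  c=5: 5 × 0.355 = 1.775
  c=6: 6 × 0.260 = 1.560
  c=7: 7 × 0.165 = 1.155
Maximum at c = 4 (1.800 surviving nestlings).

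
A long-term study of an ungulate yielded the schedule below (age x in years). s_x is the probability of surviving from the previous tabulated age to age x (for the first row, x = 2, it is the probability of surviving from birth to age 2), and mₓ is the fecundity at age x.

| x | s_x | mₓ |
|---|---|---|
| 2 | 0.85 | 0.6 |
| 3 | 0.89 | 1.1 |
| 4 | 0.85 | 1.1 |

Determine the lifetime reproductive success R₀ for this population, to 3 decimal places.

2.049

Survivorship from birth: l_x = s_2·s_3·…·s_x.
  l_2 = 0.85000
  l_3 = 0.75650
  l_4 = 0.64302
R₀ = Σ l_x mₓ:
  age 2: 0.85000 × 0.6 = 0.5100
  age 3: 0.75650 × 1.1 = 0.8322
  age 4: 0.64302 × 1.1 = 0.7073
R₀ = 0.5100 + 0.8322 + 0.7073 = 2.0495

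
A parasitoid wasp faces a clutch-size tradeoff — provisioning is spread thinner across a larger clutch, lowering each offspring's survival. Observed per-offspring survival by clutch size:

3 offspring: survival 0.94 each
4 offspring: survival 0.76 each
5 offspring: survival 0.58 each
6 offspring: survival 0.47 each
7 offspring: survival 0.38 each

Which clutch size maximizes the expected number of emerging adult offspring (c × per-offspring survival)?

4

Expected emerging adult offspring = c × s(c):
  c=3: 3 × 0.94 = 2.820
  c=4: 4 × 0.76 = 3.040
  c=5: 5 × 0.58 = 2.900
  c=6: 6 × 0.47 = 2.820
  c=7: 7 × 0.38 = 2.660
Maximum at c = 4 (3.040 emerging adult offspring).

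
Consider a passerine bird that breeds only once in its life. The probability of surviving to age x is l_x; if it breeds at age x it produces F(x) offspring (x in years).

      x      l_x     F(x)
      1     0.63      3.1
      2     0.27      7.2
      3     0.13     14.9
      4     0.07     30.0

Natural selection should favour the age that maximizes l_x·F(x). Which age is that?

4

Expected offspring if breeding at age x = l_x × F(x):
  age 1: 0.63 × 3.1 = 1.953
  age 2: 0.27 × 7.2 = 1.944
  age 3: 0.13 × 14.9 = 1.937
  age 4: 0.07 × 30.0 = 2.100
Maximum at age 4 (2.100).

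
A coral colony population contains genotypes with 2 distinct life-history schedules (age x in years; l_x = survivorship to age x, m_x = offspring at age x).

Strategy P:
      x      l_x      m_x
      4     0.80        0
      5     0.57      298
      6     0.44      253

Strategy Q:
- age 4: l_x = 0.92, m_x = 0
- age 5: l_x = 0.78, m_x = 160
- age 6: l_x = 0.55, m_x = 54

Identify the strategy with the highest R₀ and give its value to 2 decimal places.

281.18

Strategy P: R₀ = 0.80×0 + 0.57×298 + 0.44×253 = 281.1800
Strategy Q: R₀ = 0.92×0 + 0.78×160 + 0.55×54 = 154.5000
Highest R₀: strategy P with 281.1800.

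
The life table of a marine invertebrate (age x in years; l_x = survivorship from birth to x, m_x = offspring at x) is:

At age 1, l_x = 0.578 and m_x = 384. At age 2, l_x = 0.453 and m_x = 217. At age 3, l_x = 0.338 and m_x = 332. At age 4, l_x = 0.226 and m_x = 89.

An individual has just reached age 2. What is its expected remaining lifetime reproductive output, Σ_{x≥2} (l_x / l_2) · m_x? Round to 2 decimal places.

509.12

l_2 = 0.453. Conditional survival from age 2 to x is l_x / l_2.
  x=2: (0.453/0.453) × 217 = 217.0000
  x=3: (0.338/0.453) × 332 = 247.7174
  x=4: (0.226/0.453) × 89 = 44.4018
Sum = 217.0000 + 247.7174 + 44.4018 = 509.1192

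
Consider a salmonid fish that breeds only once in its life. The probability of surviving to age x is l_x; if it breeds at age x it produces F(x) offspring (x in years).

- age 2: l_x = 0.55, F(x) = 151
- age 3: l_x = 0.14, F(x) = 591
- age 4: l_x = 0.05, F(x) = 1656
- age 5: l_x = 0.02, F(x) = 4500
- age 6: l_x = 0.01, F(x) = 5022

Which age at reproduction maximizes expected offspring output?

Expected offspring if breeding at age x = l_x × F(x):
  age 2: 0.55 × 151 = 83.050
  age 3: 0.14 × 591 = 82.740
  age 4: 0.05 × 1656 = 82.800
  age 5: 0.02 × 4500 = 90.000
  age 6: 0.01 × 5022 = 50.220
Maximum at age 5 (90.000).

5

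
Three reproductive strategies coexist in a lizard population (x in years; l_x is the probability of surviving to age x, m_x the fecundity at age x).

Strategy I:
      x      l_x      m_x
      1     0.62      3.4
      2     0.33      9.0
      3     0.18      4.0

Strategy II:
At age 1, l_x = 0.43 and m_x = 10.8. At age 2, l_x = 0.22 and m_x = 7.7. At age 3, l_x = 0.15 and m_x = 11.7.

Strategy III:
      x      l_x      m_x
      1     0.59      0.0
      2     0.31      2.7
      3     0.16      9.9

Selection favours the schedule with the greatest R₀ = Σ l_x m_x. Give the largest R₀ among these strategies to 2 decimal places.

Strategy I: R₀ = 0.62×3.4 + 0.33×9.0 + 0.18×4.0 = 5.7980
Strategy II: R₀ = 0.43×10.8 + 0.22×7.7 + 0.15×11.7 = 8.0930
Strategy III: R₀ = 0.59×0.0 + 0.31×2.7 + 0.16×9.9 = 2.4210
Highest R₀: strategy II with 8.0930.

8.09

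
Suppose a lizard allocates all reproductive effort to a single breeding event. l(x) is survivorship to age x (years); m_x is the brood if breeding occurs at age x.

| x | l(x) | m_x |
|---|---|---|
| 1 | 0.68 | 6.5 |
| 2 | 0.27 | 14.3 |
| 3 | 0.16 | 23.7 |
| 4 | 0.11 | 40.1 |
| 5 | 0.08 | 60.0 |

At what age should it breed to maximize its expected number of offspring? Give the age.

5

Expected offspring if breeding at age x = l(x) × m_x:
  age 1: 0.68 × 6.5 = 4.420
  age 2: 0.27 × 14.3 = 3.861
  age 3: 0.16 × 23.7 = 3.792
  age 4: 0.11 × 40.1 = 4.411
  age 5: 0.08 × 60.0 = 4.800
Maximum at age 5 (4.800).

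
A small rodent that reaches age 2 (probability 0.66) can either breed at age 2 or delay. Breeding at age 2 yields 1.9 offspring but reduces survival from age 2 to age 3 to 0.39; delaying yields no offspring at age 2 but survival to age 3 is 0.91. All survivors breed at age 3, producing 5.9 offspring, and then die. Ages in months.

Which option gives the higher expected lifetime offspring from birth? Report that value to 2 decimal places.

3.54

breed at age 2: R₀ = 0.66 × (1.9 + 0.39 × 5.9) = 0.66 × 4.2010 = 2.7727
delay to age 3: R₀ = 0.66 × (0.91 × 5.9) = 0.66 × 5.3690 = 3.5435
Higher: delay to age 3 (3.5435).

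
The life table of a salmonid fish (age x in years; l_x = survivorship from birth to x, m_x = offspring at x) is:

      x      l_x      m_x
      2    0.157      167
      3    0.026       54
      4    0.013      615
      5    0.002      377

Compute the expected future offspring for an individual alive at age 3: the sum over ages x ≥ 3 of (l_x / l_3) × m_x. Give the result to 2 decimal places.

l_3 = 0.026. Conditional survival from age 3 to x is l_x / l_3.
  x=3: (0.026/0.026) × 54 = 54.0000
  x=4: (0.013/0.026) × 615 = 307.5000
  x=5: (0.002/0.026) × 377 = 29.0000
Sum = 54.0000 + 307.5000 + 29.0000 = 390.5000

390.50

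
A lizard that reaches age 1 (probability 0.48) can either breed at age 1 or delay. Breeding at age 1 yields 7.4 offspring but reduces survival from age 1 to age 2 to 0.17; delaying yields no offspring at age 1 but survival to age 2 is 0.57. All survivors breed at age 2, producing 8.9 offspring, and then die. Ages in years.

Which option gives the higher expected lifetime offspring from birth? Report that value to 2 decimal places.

4.28

breed at age 1: R₀ = 0.48 × (7.4 + 0.17 × 8.9) = 0.48 × 8.9130 = 4.2782
delay to age 2: R₀ = 0.48 × (0.57 × 8.9) = 0.48 × 5.0730 = 2.4350
Higher: breed at age 1 (4.2782).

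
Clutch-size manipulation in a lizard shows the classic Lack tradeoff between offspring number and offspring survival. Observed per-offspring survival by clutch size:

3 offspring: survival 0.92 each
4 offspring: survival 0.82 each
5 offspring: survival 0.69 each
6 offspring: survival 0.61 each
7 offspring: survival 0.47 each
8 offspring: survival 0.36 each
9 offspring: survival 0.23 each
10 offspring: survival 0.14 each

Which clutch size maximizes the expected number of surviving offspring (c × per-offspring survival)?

6

Expected surviving offspring = c × s(c):
  c=3: 3 × 0.92 = 2.760
  c=4: 4 × 0.82 = 3.280
  c=5: 5 × 0.69 = 3.450
  c=6: 6 × 0.61 = 3.660
  c=7: 7 × 0.47 = 3.290
  c=8: 8 × 0.36 = 2.880
  c=9: 9 × 0.23 = 2.070
  c=10: 10 × 0.14 = 1.400
Maximum at c = 6 (3.660 surviving offspring).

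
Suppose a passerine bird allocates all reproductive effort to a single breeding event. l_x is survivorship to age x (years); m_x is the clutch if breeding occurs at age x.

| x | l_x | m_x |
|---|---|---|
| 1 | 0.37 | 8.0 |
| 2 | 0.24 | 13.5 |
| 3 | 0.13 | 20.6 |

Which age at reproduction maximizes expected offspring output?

2

Expected offspring if breeding at age x = l_x × m_x:
  age 1: 0.37 × 8.0 = 2.960
  age 2: 0.24 × 13.5 = 3.240
  age 3: 0.13 × 20.6 = 2.678
Maximum at age 2 (3.240).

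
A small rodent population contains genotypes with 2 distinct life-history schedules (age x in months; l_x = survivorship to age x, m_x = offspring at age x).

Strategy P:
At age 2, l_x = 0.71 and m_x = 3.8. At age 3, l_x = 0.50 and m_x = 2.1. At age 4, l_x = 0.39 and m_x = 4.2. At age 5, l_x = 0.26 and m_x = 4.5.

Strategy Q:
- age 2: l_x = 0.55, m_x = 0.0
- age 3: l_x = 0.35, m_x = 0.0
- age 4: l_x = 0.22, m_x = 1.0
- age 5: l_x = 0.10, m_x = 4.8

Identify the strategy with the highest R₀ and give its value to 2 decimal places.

6.56

Strategy P: R₀ = 0.71×3.8 + 0.50×2.1 + 0.39×4.2 + 0.26×4.5 = 6.5560
Strategy Q: R₀ = 0.55×0.0 + 0.35×0.0 + 0.22×1.0 + 0.10×4.8 = 0.7000
Highest R₀: strategy P with 6.5560.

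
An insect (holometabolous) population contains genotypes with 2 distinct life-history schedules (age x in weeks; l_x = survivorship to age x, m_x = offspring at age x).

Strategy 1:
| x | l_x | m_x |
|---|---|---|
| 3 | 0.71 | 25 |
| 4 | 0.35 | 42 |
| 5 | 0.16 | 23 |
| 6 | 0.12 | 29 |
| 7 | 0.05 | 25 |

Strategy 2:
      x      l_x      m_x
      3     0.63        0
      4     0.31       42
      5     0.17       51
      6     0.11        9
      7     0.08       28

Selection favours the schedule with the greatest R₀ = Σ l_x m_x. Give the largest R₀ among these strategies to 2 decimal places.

40.86

Strategy 1: R₀ = 0.71×25 + 0.35×42 + 0.16×23 + 0.12×29 + 0.05×25 = 40.8600
Strategy 2: R₀ = 0.63×0 + 0.31×42 + 0.17×51 + 0.11×9 + 0.08×28 = 24.9200
Highest R₀: strategy 1 with 40.8600.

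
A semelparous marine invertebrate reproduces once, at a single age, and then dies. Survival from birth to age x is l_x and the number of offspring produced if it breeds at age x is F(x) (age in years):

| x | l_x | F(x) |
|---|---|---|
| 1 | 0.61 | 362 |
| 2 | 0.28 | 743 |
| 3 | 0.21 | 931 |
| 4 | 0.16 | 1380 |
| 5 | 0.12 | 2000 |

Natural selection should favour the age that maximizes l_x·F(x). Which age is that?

5

Expected offspring if breeding at age x = l_x × F(x):
  age 1: 0.61 × 362 = 220.820
  age 2: 0.28 × 743 = 208.040
  age 3: 0.21 × 931 = 195.510
  age 4: 0.16 × 1380 = 220.800
  age 5: 0.12 × 2000 = 240.000
Maximum at age 5 (240.000).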